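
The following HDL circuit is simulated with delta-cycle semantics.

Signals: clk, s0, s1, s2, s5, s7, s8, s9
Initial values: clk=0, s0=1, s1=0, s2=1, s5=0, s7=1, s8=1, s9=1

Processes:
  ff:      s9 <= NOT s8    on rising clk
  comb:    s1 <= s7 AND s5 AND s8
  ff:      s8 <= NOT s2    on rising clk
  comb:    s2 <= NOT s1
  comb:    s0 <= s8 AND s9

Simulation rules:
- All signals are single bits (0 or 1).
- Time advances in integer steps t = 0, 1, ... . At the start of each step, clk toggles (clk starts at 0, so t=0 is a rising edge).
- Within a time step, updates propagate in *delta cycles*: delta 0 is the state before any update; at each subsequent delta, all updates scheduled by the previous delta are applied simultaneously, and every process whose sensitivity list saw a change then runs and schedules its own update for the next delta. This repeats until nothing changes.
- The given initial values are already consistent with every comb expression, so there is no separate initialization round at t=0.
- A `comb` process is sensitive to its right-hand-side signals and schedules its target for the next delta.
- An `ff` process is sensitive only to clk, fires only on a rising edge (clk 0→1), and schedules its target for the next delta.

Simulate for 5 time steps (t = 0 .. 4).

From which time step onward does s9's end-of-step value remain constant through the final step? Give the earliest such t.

2

t=0 Δ0: s0=1 s9=1 clk=0 s1=0 s2=1 s7=1 s8=1 s5=0
  Δ1: clk:0→1
  Δ2: s9:1→0, s8:1→0
  Δ3: s0:1→0
  (3Δ to stable)
t=1 Δ0: s0=0 s9=0 clk=1 s1=0 s2=1 s7=1 s8=0 s5=0
  Δ1: clk:1→0
  (1Δ to stable)
t=2 Δ0: s0=0 s9=0 clk=0 s1=0 s2=1 s7=1 s8=0 s5=0
  Δ1: clk:0→1
  Δ2: s9:0→1
  (2Δ to stable)
t=3 Δ0: s0=0 s9=1 clk=1 s1=0 s2=1 s7=1 s8=0 s5=0
  Δ1: clk:1→0
  (1Δ to stable)
t=4 Δ0: s0=0 s9=1 clk=0 s1=0 s2=1 s7=1 s8=0 s5=0
  Δ1: clk:0→1
  (1Δ to stable)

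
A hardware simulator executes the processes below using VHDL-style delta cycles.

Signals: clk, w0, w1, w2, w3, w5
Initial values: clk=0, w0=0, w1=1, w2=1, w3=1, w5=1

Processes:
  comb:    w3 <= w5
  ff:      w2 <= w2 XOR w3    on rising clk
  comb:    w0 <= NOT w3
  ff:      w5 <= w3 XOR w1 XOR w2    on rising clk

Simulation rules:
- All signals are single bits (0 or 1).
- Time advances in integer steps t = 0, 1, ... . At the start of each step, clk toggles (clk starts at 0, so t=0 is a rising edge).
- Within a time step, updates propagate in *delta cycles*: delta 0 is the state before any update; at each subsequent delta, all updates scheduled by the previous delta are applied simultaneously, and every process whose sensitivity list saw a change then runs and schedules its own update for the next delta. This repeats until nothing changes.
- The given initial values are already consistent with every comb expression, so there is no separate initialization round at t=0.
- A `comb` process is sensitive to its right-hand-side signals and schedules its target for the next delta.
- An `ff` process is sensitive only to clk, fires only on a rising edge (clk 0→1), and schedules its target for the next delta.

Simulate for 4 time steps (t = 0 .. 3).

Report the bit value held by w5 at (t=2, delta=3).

0

t=0 Δ0: w2=1 clk=0 w0=0 w5=1 w1=1 w3=1
  Δ1: clk:0→1
  Δ2: w2:1→0
  (2Δ to stable)
t=1 Δ0: w2=0 clk=1 w0=0 w5=1 w1=1 w3=1
  Δ1: clk:1→0
  (1Δ to stable)
t=2 Δ0: w2=0 clk=0 w0=0 w5=1 w1=1 w3=1
  Δ1: clk:0→1
  Δ2: w2:0→1, w5:1→0
  Δ3: w3:1→0
  Δ4: w0:0→1
  (4Δ to stable)
t=3 Δ0: w2=1 clk=1 w0=1 w5=0 w1=1 w3=0
  Δ1: clk:1→0
  (1Δ to stable)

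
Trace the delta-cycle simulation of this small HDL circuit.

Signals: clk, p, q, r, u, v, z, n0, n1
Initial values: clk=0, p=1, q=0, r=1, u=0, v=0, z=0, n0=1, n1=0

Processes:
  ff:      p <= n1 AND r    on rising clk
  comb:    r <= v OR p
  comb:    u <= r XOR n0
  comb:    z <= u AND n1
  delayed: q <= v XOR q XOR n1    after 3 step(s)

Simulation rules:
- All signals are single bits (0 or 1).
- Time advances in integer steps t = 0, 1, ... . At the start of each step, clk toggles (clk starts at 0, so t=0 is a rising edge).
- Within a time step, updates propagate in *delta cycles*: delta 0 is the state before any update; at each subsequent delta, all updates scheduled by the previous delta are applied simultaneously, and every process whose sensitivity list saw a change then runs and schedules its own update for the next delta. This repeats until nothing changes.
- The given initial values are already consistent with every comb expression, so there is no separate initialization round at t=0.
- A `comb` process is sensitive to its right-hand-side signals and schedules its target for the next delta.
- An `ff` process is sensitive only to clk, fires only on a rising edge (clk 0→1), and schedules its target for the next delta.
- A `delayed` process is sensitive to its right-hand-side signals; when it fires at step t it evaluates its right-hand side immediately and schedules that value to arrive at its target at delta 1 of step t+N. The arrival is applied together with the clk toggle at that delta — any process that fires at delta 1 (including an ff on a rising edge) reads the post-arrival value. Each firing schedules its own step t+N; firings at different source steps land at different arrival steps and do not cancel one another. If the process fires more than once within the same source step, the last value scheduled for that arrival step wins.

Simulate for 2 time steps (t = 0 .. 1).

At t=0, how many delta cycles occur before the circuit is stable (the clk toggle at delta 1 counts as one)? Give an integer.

t0.Δ0 n0=1 r=1 v=0 q=0 u=0 z=0 clk=0 n1=0 p=1
t0.Δ1 n0=1 r=1 v=0 q=0 u=0 z=0 clk=1 n1=0 p=1
t0.Δ2 n0=1 r=1 v=0 q=0 u=0 z=0 clk=1 n1=0 p=0
t0.Δ3 n0=1 r=0 v=0 q=0 u=0 z=0 clk=1 n1=0 p=0
t0.Δ4 n0=1 r=0 v=0 q=0 u=1 z=0 clk=1 n1=0 p=0
t1.Δ0 n0=1 r=0 v=0 q=0 u=1 z=0 clk=1 n1=0 p=0
t1.Δ1 n0=1 r=0 v=0 q=0 u=1 z=0 clk=0 n1=0 p=0

4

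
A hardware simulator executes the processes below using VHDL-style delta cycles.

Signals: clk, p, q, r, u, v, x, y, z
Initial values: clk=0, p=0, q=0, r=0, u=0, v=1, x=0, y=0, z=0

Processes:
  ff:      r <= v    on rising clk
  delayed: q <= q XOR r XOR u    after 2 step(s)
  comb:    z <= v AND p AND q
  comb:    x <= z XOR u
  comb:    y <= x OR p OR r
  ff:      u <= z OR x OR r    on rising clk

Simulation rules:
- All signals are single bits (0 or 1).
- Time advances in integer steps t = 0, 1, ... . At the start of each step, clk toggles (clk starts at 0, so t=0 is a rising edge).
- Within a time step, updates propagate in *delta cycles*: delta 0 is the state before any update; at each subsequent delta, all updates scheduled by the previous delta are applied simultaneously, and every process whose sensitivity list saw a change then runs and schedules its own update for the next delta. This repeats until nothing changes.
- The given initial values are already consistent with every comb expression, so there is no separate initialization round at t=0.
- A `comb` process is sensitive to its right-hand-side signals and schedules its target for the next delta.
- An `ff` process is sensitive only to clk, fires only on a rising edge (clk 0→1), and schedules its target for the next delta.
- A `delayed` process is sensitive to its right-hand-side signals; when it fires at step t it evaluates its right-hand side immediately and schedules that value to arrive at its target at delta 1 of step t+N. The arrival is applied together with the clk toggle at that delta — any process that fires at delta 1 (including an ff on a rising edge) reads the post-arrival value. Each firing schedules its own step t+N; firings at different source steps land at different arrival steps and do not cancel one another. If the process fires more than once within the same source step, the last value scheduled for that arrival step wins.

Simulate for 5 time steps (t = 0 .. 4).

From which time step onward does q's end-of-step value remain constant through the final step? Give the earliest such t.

t=0 Δ0: z=0 x=0 p=0 y=0 clk=0 q=0 r=0 u=0 v=1
  Δ1: clk:0→1
  Δ2: r:0→1
  Δ3: y:0→1
  (3Δ to stable)
t=1 Δ0: z=0 x=0 p=0 y=1 clk=1 q=0 r=1 u=0 v=1
  Δ1: clk:1→0
  (1Δ to stable)
t=2 Δ0: z=0 x=0 p=0 y=1 clk=0 q=0 r=1 u=0 v=1
  Δ1: clk:0→1, q:0→1
  Δ2: u:0→1
  Δ3: x:0→1
  (3Δ to stable)
t=3 Δ0: z=0 x=1 p=0 y=1 clk=1 q=1 r=1 u=1 v=1
  Δ1: clk:1→0
  (1Δ to stable)
t=4 Δ0: z=0 x=1 p=0 y=1 clk=0 q=1 r=1 u=1 v=1
  Δ1: clk:0→1
  (1Δ to stable)

2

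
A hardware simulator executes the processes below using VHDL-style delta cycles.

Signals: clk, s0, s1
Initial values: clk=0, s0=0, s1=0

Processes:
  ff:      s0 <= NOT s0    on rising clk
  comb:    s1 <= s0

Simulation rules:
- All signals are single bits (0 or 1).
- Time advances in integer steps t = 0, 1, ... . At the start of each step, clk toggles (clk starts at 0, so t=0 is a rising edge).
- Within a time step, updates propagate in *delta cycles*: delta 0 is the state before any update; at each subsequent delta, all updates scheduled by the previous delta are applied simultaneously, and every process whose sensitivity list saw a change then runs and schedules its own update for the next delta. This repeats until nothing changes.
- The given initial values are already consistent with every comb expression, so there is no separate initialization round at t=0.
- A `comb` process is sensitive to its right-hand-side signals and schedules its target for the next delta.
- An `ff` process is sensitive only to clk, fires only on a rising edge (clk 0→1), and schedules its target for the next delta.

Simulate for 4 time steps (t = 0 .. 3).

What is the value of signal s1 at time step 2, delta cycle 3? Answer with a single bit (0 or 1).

t0.Δ0 s0=0 s1=0 clk=0
t0.Δ1 s0=0 s1=0 clk=1
t0.Δ2 s0=1 s1=0 clk=1
t0.Δ3 s0=1 s1=1 clk=1
t1.Δ0 s0=1 s1=1 clk=1
t1.Δ1 s0=1 s1=1 clk=0
t2.Δ0 s0=1 s1=1 clk=0
t2.Δ1 s0=1 s1=1 clk=1
t2.Δ2 s0=0 s1=1 clk=1
t2.Δ3 s0=0 s1=0 clk=1
t3.Δ0 s0=0 s1=0 clk=1
t3.Δ1 s0=0 s1=0 clk=0

0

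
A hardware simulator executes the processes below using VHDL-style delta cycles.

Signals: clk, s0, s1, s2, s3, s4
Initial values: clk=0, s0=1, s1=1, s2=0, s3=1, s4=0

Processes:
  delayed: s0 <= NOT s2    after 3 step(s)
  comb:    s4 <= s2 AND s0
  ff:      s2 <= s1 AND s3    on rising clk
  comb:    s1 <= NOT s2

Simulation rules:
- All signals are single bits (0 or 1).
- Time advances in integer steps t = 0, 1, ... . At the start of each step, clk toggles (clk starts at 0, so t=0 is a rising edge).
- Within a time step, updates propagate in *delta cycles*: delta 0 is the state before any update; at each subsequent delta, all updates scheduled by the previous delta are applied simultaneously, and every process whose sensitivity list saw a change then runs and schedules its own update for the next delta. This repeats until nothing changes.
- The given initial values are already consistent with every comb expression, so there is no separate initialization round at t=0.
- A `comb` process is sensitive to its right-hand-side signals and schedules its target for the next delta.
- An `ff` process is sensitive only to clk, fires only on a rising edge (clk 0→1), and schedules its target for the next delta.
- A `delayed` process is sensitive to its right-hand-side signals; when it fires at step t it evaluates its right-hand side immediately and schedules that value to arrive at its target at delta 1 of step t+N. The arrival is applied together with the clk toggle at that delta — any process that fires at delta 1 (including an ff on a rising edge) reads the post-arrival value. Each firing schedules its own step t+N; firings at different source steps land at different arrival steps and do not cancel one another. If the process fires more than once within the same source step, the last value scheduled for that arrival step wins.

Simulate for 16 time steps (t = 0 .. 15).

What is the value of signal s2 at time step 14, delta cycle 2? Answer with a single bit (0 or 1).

[bits: s2,s3,clk,s0,s4,s1]
t=0: Δ0=010101 Δ1=011101 Δ2=111101 Δ3=111110 | 3Δ
t=1: Δ0=111110 Δ1=110110 | 1Δ
t=2: Δ0=110110 Δ1=111110 Δ2=011110 Δ3=011101 | 3Δ
t=3: Δ0=011101 Δ1=010001 | 1Δ
t=4: Δ0=010001 Δ1=011001 Δ2=111001 Δ3=111000 | 3Δ
t=5: Δ0=111000 Δ1=110100 Δ2=110110 | 2Δ
t=6: Δ0=110110 Δ1=111110 Δ2=011110 Δ3=011101 | 3Δ
t=7: Δ0=011101 Δ1=010001 | 1Δ
t=8: Δ0=010001 Δ1=011001 Δ2=111001 Δ3=111000 | 3Δ
t=9: Δ0=111000 Δ1=110100 Δ2=110110 | 2Δ
t=10: Δ0=110110 Δ1=111110 Δ2=011110 Δ3=011101 | 3Δ
t=11: Δ0=011101 Δ1=010001 | 1Δ
t=12: Δ0=010001 Δ1=011001 Δ2=111001 Δ3=111000 | 3Δ
t=13: Δ0=111000 Δ1=110100 Δ2=110110 | 2Δ
t=14: Δ0=110110 Δ1=111110 Δ2=011110 Δ3=011101 | 3Δ
t=15: Δ0=011101 Δ1=010001 | 1Δ

0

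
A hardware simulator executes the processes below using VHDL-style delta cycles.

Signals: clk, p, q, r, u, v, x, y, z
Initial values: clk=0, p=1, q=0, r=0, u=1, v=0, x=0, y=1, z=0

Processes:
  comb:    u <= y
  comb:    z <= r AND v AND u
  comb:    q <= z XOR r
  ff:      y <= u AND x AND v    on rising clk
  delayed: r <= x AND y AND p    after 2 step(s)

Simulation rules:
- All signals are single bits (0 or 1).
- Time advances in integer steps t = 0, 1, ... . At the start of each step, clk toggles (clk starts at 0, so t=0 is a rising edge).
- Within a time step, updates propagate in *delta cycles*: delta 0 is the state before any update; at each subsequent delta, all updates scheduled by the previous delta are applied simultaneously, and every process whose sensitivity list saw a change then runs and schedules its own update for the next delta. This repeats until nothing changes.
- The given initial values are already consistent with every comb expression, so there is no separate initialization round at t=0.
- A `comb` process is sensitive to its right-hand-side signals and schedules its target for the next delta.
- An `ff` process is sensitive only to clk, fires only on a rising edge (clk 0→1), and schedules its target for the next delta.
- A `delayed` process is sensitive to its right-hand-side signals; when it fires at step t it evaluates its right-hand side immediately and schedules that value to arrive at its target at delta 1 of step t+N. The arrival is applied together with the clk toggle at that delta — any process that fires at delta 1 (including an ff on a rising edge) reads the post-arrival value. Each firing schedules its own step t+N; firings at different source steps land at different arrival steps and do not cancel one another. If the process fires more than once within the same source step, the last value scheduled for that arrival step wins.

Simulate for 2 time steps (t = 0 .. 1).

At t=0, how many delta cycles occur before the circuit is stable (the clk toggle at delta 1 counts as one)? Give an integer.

[bits: x,q,y,p,v,r,z,u,clk]
t=0: Δ0=001100010 Δ1=001100011 Δ2=000100011 Δ3=000100001 | 3Δ
t=1: Δ0=000100001 Δ1=000100000 | 1Δ

3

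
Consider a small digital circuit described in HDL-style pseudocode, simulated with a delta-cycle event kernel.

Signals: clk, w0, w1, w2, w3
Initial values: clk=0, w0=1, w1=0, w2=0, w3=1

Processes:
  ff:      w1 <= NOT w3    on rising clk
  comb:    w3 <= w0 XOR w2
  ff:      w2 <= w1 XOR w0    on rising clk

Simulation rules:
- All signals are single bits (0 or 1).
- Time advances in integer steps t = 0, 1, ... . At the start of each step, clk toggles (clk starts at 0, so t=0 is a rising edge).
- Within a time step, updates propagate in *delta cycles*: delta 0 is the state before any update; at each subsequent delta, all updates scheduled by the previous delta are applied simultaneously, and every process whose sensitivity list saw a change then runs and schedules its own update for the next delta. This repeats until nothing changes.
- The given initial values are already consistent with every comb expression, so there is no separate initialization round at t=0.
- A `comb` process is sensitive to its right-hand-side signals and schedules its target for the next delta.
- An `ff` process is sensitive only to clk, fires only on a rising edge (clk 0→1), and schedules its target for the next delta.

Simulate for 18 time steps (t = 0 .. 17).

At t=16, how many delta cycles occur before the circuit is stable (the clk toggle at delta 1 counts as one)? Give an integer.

t0.Δ0 w0=1 w1=0 w2=0 clk=0 w3=1
t0.Δ1 w0=1 w1=0 w2=0 clk=1 w3=1
t0.Δ2 w0=1 w1=0 w2=1 clk=1 w3=1
t0.Δ3 w0=1 w1=0 w2=1 clk=1 w3=0
t1.Δ0 w0=1 w1=0 w2=1 clk=1 w3=0
t1.Δ1 w0=1 w1=0 w2=1 clk=0 w3=0
t2.Δ0 w0=1 w1=0 w2=1 clk=0 w3=0
t2.Δ1 w0=1 w1=0 w2=1 clk=1 w3=0
t2.Δ2 w0=1 w1=1 w2=1 clk=1 w3=0
t3.Δ0 w0=1 w1=1 w2=1 clk=1 w3=0
t3.Δ1 w0=1 w1=1 w2=1 clk=0 w3=0
t4.Δ0 w0=1 w1=1 w2=1 clk=0 w3=0
t4.Δ1 w0=1 w1=1 w2=1 clk=1 w3=0
t4.Δ2 w0=1 w1=1 w2=0 clk=1 w3=0
t4.Δ3 w0=1 w1=1 w2=0 clk=1 w3=1
t5.Δ0 w0=1 w1=1 w2=0 clk=1 w3=1
t5.Δ1 w0=1 w1=1 w2=0 clk=0 w3=1
t6.Δ0 w0=1 w1=1 w2=0 clk=0 w3=1
t6.Δ1 w0=1 w1=1 w2=0 clk=1 w3=1
t6.Δ2 w0=1 w1=0 w2=0 clk=1 w3=1
t7.Δ0 w0=1 w1=0 w2=0 clk=1 w3=1
t7.Δ1 w0=1 w1=0 w2=0 clk=0 w3=1
t8.Δ0 w0=1 w1=0 w2=0 clk=0 w3=1
t8.Δ1 w0=1 w1=0 w2=0 clk=1 w3=1
t8.Δ2 w0=1 w1=0 w2=1 clk=1 w3=1
t8.Δ3 w0=1 w1=0 w2=1 clk=1 w3=0
t9.Δ0 w0=1 w1=0 w2=1 clk=1 w3=0
t9.Δ1 w0=1 w1=0 w2=1 clk=0 w3=0
t10.Δ0 w0=1 w1=0 w2=1 clk=0 w3=0
t10.Δ1 w0=1 w1=0 w2=1 clk=1 w3=0
t10.Δ2 w0=1 w1=1 w2=1 clk=1 w3=0
t11.Δ0 w0=1 w1=1 w2=1 clk=1 w3=0
t11.Δ1 w0=1 w1=1 w2=1 clk=0 w3=0
t12.Δ0 w0=1 w1=1 w2=1 clk=0 w3=0
t12.Δ1 w0=1 w1=1 w2=1 clk=1 w3=0
t12.Δ2 w0=1 w1=1 w2=0 clk=1 w3=0
t12.Δ3 w0=1 w1=1 w2=0 clk=1 w3=1
t13.Δ0 w0=1 w1=1 w2=0 clk=1 w3=1
t13.Δ1 w0=1 w1=1 w2=0 clk=0 w3=1
t14.Δ0 w0=1 w1=1 w2=0 clk=0 w3=1
t14.Δ1 w0=1 w1=1 w2=0 clk=1 w3=1
t14.Δ2 w0=1 w1=0 w2=0 clk=1 w3=1
t15.Δ0 w0=1 w1=0 w2=0 clk=1 w3=1
t15.Δ1 w0=1 w1=0 w2=0 clk=0 w3=1
t16.Δ0 w0=1 w1=0 w2=0 clk=0 w3=1
t16.Δ1 w0=1 w1=0 w2=0 clk=1 w3=1
t16.Δ2 w0=1 w1=0 w2=1 clk=1 w3=1
t16.Δ3 w0=1 w1=0 w2=1 clk=1 w3=0
t17.Δ0 w0=1 w1=0 w2=1 clk=1 w3=0
t17.Δ1 w0=1 w1=0 w2=1 clk=0 w3=0

3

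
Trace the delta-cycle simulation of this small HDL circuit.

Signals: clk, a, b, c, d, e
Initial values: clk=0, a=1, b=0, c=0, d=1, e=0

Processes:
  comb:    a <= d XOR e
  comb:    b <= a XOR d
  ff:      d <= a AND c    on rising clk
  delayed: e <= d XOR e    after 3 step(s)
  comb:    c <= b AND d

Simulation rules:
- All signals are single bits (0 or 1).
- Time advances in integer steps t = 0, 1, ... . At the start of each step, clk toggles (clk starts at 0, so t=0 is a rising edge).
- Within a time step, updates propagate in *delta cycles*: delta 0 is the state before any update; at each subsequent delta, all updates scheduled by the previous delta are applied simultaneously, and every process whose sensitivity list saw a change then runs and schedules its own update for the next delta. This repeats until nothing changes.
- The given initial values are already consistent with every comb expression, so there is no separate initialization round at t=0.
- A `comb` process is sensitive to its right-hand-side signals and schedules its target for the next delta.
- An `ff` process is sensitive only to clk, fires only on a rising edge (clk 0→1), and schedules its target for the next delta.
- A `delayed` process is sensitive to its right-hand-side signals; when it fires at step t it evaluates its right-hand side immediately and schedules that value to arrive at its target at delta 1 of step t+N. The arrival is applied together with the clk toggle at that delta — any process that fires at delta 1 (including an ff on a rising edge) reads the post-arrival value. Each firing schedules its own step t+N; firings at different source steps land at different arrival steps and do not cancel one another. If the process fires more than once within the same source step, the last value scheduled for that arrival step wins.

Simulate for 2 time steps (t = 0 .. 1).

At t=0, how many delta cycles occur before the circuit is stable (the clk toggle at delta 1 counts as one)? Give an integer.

[bits: c,clk,e,a,b,d]
t=0: Δ0=000101 Δ1=010101 Δ2=010100 Δ3=010010 Δ4=010000 | 4Δ
t=1: Δ0=010000 Δ1=000000 | 1Δ

4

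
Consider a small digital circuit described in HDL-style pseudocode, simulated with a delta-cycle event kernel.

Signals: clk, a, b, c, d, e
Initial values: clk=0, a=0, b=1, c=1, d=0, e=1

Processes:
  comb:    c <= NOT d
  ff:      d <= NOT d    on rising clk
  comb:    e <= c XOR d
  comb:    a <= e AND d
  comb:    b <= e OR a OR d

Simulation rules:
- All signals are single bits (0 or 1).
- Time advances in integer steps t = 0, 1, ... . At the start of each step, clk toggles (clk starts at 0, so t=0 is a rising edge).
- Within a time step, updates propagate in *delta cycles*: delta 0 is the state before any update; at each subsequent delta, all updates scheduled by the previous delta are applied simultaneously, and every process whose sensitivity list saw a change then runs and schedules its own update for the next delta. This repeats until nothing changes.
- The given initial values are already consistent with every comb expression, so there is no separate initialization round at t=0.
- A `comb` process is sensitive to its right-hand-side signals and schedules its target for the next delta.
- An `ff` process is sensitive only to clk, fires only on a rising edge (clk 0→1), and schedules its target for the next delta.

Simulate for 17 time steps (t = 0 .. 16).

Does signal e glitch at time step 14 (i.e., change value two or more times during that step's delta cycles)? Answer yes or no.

t0.Δ0 e=1 a=0 d=0 b=1 c=1 clk=0
t0.Δ1 e=1 a=0 d=0 b=1 c=1 clk=1
t0.Δ2 e=1 a=0 d=1 b=1 c=1 clk=1
t0.Δ3 e=0 a=1 d=1 b=1 c=0 clk=1
t0.Δ4 e=1 a=0 d=1 b=1 c=0 clk=1
t0.Δ5 e=1 a=1 d=1 b=1 c=0 clk=1
t1.Δ0 e=1 a=1 d=1 b=1 c=0 clk=1
t1.Δ1 e=1 a=1 d=1 b=1 c=0 clk=0
t2.Δ0 e=1 a=1 d=1 b=1 c=0 clk=0
t2.Δ1 e=1 a=1 d=1 b=1 c=0 clk=1
t2.Δ2 e=1 a=1 d=0 b=1 c=0 clk=1
t2.Δ3 e=0 a=0 d=0 b=1 c=1 clk=1
t2.Δ4 e=1 a=0 d=0 b=0 c=1 clk=1
t2.Δ5 e=1 a=0 d=0 b=1 c=1 clk=1
t3.Δ0 e=1 a=0 d=0 b=1 c=1 clk=1
t3.Δ1 e=1 a=0 d=0 b=1 c=1 clk=0
t4.Δ0 e=1 a=0 d=0 b=1 c=1 clk=0
t4.Δ1 e=1 a=0 d=0 b=1 c=1 clk=1
t4.Δ2 e=1 a=0 d=1 b=1 c=1 clk=1
t4.Δ3 e=0 a=1 d=1 b=1 c=0 clk=1
t4.Δ4 e=1 a=0 d=1 b=1 c=0 clk=1
t4.Δ5 e=1 a=1 d=1 b=1 c=0 clk=1
t5.Δ0 e=1 a=1 d=1 b=1 c=0 clk=1
t5.Δ1 e=1 a=1 d=1 b=1 c=0 clk=0
t6.Δ0 e=1 a=1 d=1 b=1 c=0 clk=0
t6.Δ1 e=1 a=1 d=1 b=1 c=0 clk=1
t6.Δ2 e=1 a=1 d=0 b=1 c=0 clk=1
t6.Δ3 e=0 a=0 d=0 b=1 c=1 clk=1
t6.Δ4 e=1 a=0 d=0 b=0 c=1 clk=1
t6.Δ5 e=1 a=0 d=0 b=1 c=1 clk=1
t7.Δ0 e=1 a=0 d=0 b=1 c=1 clk=1
t7.Δ1 e=1 a=0 d=0 b=1 c=1 clk=0
t8.Δ0 e=1 a=0 d=0 b=1 c=1 clk=0
t8.Δ1 e=1 a=0 d=0 b=1 c=1 clk=1
t8.Δ2 e=1 a=0 d=1 b=1 c=1 clk=1
t8.Δ3 e=0 a=1 d=1 b=1 c=0 clk=1
t8.Δ4 e=1 a=0 d=1 b=1 c=0 clk=1
t8.Δ5 e=1 a=1 d=1 b=1 c=0 clk=1
t9.Δ0 e=1 a=1 d=1 b=1 c=0 clk=1
t9.Δ1 e=1 a=1 d=1 b=1 c=0 clk=0
t10.Δ0 e=1 a=1 d=1 b=1 c=0 clk=0
t10.Δ1 e=1 a=1 d=1 b=1 c=0 clk=1
t10.Δ2 e=1 a=1 d=0 b=1 c=0 clk=1
t10.Δ3 e=0 a=0 d=0 b=1 c=1 clk=1
t10.Δ4 e=1 a=0 d=0 b=0 c=1 clk=1
t10.Δ5 e=1 a=0 d=0 b=1 c=1 clk=1
t11.Δ0 e=1 a=0 d=0 b=1 c=1 clk=1
t11.Δ1 e=1 a=0 d=0 b=1 c=1 clk=0
t12.Δ0 e=1 a=0 d=0 b=1 c=1 clk=0
t12.Δ1 e=1 a=0 d=0 b=1 c=1 clk=1
t12.Δ2 e=1 a=0 d=1 b=1 c=1 clk=1
t12.Δ3 e=0 a=1 d=1 b=1 c=0 clk=1
t12.Δ4 e=1 a=0 d=1 b=1 c=0 clk=1
t12.Δ5 e=1 a=1 d=1 b=1 c=0 clk=1
t13.Δ0 e=1 a=1 d=1 b=1 c=0 clk=1
t13.Δ1 e=1 a=1 d=1 b=1 c=0 clk=0
t14.Δ0 e=1 a=1 d=1 b=1 c=0 clk=0
t14.Δ1 e=1 a=1 d=1 b=1 c=0 clk=1
t14.Δ2 e=1 a=1 d=0 b=1 c=0 clk=1
t14.Δ3 e=0 a=0 d=0 b=1 c=1 clk=1
t14.Δ4 e=1 a=0 d=0 b=0 c=1 clk=1
t14.Δ5 e=1 a=0 d=0 b=1 c=1 clk=1
t15.Δ0 e=1 a=0 d=0 b=1 c=1 clk=1
t15.Δ1 e=1 a=0 d=0 b=1 c=1 clk=0
t16.Δ0 e=1 a=0 d=0 b=1 c=1 clk=0
t16.Δ1 e=1 a=0 d=0 b=1 c=1 clk=1
t16.Δ2 e=1 a=0 d=1 b=1 c=1 clk=1
t16.Δ3 e=0 a=1 d=1 b=1 c=0 clk=1
t16.Δ4 e=1 a=0 d=1 b=1 c=0 clk=1
t16.Δ5 e=1 a=1 d=1 b=1 c=0 clk=1

yes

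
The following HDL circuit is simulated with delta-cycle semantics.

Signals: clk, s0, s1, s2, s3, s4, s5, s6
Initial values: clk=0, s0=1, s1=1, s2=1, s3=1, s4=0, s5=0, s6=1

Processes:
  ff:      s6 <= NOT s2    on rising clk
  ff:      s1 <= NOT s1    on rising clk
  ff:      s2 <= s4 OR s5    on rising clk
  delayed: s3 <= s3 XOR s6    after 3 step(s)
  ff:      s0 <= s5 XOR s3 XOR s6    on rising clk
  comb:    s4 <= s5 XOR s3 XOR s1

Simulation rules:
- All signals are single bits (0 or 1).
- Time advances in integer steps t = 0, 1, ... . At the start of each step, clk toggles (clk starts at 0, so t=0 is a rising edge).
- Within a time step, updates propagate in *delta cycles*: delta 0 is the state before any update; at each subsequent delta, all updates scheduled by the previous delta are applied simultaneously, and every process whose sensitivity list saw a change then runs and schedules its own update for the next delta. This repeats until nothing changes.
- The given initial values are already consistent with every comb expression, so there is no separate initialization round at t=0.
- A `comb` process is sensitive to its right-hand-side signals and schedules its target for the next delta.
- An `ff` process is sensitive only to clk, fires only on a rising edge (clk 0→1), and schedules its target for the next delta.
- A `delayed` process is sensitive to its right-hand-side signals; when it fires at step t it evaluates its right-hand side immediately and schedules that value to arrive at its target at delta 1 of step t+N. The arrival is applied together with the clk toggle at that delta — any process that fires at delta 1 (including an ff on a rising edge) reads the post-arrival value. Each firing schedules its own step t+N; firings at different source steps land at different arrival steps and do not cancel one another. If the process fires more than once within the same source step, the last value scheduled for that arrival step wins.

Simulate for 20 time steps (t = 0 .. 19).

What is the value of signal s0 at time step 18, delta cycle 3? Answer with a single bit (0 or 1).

t=0 Δ0: s5=0 s4=0 clk=0 s6=1 s3=1 s0=1 s2=1 s1=1
  Δ1: clk:0→1
  Δ2: s6:1→0, s0:1→0, s2:1→0, s1:1→0
  Δ3: s4:0→1
  (3Δ to stable)
t=1 Δ0: s5=0 s4=1 clk=1 s6=0 s3=1 s0=0 s2=0 s1=0
  Δ1: clk:1→0
  (1Δ to stable)
t=2 Δ0: s5=0 s4=1 clk=0 s6=0 s3=1 s0=0 s2=0 s1=0
  Δ1: clk:0→1
  Δ2: s6:0→1, s0:0→1, s2:0→1, s1:0→1
  Δ3: s4:1→0
  (3Δ to stable)
t=3 Δ0: s5=0 s4=0 clk=1 s6=1 s3=1 s0=1 s2=1 s1=1
  Δ1: clk:1→0
  (1Δ to stable)
t=4 Δ0: s5=0 s4=0 clk=0 s6=1 s3=1 s0=1 s2=1 s1=1
  Δ1: clk:0→1
  Δ2: s6:1→0, s0:1→0, s2:1→0, s1:1→0
  Δ3: s4:0→1
  (3Δ to stable)
t=5 Δ0: s5=0 s4=1 clk=1 s6=0 s3=1 s0=0 s2=0 s1=0
  Δ1: clk:1→0, s3:1→0
  Δ2: s4:1→0
  (2Δ to stable)
t=6 Δ0: s5=0 s4=0 clk=0 s6=0 s3=0 s0=0 s2=0 s1=0
  Δ1: clk:0→1
  Δ2: s6:0→1, s1:0→1
  Δ3: s4:0→1
  (3Δ to stable)
t=7 Δ0: s5=0 s4=1 clk=1 s6=1 s3=0 s0=0 s2=0 s1=1
  Δ1: clk:1→0, s3:0→1
  Δ2: s4:1→0
  (2Δ to stable)
t=8 Δ0: s5=0 s4=0 clk=0 s6=1 s3=1 s0=0 s2=0 s1=1
  Δ1: clk:0→1, s3:1→0
  Δ2: s4:0→1, s0:0→1, s1:1→0
  Δ3: s4:1→0
  (3Δ to stable)
t=9 Δ0: s5=0 s4=0 clk=1 s6=1 s3=0 s0=1 s2=0 s1=0
  Δ1: clk:1→0, s3:0→1
  Δ2: s4:0→1
  (2Δ to stable)
t=10 Δ0: s5=0 s4=1 clk=0 s6=1 s3=1 s0=1 s2=0 s1=0
  Δ1: clk:0→1, s3:1→0
  Δ2: s4:1→0, s2:0→1, s1:0→1
  Δ3: s4:0→1
  (3Δ to stable)
t=11 Δ0: s5=0 s4=1 clk=1 s6=1 s3=0 s0=1 s2=1 s1=1
  Δ1: clk:1→0, s3:0→1
  Δ2: s4:1→0
  (2Δ to stable)
t=12 Δ0: s5=0 s4=0 clk=0 s6=1 s3=1 s0=1 s2=1 s1=1
  Δ1: clk:0→1, s3:1→0
  Δ2: s4:0→1, s6:1→0, s2:1→0, s1:1→0
  Δ3: s4:1→0
  (3Δ to stable)
t=13 Δ0: s5=0 s4=0 clk=1 s6=0 s3=0 s0=1 s2=0 s1=0
  Δ1: clk:1→0, s3:0→1
  Δ2: s4:0→1
  (2Δ to stable)
t=14 Δ0: s5=0 s4=1 clk=0 s6=0 s3=1 s0=1 s2=0 s1=0
  Δ1: clk:0→1, s3:1→0
  Δ2: s4:1→0, s6:0→1, s0:1→0, s2:0→1, s1:0→1
  Δ3: s4:0→1
  (3Δ to stable)
t=15 Δ0: s5=0 s4=1 clk=1 s6=1 s3=0 s0=0 s2=1 s1=1
  Δ1: clk:1→0
  (1Δ to stable)
t=16 Δ0: s5=0 s4=1 clk=0 s6=1 s3=0 s0=0 s2=1 s1=1
  Δ1: clk:0→1, s3:0→1
  Δ2: s4:1→0, s6:1→0, s1:1→0
  Δ3: s4:0→1
  (3Δ to stable)
t=17 Δ0: s5=0 s4=1 clk=1 s6=0 s3=1 s0=0 s2=1 s1=0
  Δ1: clk:1→0
  (1Δ to stable)
t=18 Δ0: s5=0 s4=1 clk=0 s6=0 s3=1 s0=0 s2=1 s1=0
  Δ1: clk:0→1
  Δ2: s0:0→1, s1:0→1
  Δ3: s4:1→0
  (3Δ to stable)
t=19 Δ0: s5=0 s4=0 clk=1 s6=0 s3=1 s0=1 s2=1 s1=1
  Δ1: clk:1→0
  (1Δ to stable)

1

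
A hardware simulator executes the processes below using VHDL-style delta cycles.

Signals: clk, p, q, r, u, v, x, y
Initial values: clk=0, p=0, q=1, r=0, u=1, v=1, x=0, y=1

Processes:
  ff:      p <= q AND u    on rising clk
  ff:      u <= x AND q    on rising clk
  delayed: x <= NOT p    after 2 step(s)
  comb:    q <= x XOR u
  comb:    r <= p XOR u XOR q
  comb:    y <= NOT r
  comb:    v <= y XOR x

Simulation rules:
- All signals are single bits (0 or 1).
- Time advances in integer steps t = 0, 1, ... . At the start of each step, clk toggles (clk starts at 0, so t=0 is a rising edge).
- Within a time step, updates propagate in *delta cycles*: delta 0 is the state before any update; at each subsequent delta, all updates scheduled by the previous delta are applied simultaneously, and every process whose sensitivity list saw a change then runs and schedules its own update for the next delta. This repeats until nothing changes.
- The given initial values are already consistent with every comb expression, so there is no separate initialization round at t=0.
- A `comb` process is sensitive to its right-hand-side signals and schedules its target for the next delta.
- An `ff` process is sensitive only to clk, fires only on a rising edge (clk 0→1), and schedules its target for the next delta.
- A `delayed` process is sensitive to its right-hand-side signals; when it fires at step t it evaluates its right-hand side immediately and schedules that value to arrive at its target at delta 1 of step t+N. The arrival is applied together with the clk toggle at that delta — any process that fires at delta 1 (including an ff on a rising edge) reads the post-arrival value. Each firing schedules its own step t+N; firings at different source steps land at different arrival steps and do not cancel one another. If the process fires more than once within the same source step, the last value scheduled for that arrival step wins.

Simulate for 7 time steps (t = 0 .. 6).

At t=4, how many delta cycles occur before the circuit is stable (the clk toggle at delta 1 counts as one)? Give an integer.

5

t0.Δ0 clk=0 x=0 y=1 q=1 v=1 u=1 r=0 p=0
t0.Δ1 clk=1 x=0 y=1 q=1 v=1 u=1 r=0 p=0
t0.Δ2 clk=1 x=0 y=1 q=1 v=1 u=0 r=0 p=1
t0.Δ3 clk=1 x=0 y=1 q=0 v=1 u=0 r=0 p=1
t0.Δ4 clk=1 x=0 y=1 q=0 v=1 u=0 r=1 p=1
t0.Δ5 clk=1 x=0 y=0 q=0 v=1 u=0 r=1 p=1
t0.Δ6 clk=1 x=0 y=0 q=0 v=0 u=0 r=1 p=1
t1.Δ0 clk=1 x=0 y=0 q=0 v=0 u=0 r=1 p=1
t1.Δ1 clk=0 x=0 y=0 q=0 v=0 u=0 r=1 p=1
t2.Δ0 clk=0 x=0 y=0 q=0 v=0 u=0 r=1 p=1
t2.Δ1 clk=1 x=0 y=0 q=0 v=0 u=0 r=1 p=1
t2.Δ2 clk=1 x=0 y=0 q=0 v=0 u=0 r=1 p=0
t2.Δ3 clk=1 x=0 y=0 q=0 v=0 u=0 r=0 p=0
t2.Δ4 clk=1 x=0 y=1 q=0 v=0 u=0 r=0 p=0
t2.Δ5 clk=1 x=0 y=1 q=0 v=1 u=0 r=0 p=0
t3.Δ0 clk=1 x=0 y=1 q=0 v=1 u=0 r=0 p=0
t3.Δ1 clk=0 x=0 y=1 q=0 v=1 u=0 r=0 p=0
t4.Δ0 clk=0 x=0 y=1 q=0 v=1 u=0 r=0 p=0
t4.Δ1 clk=1 x=1 y=1 q=0 v=1 u=0 r=0 p=0
t4.Δ2 clk=1 x=1 y=1 q=1 v=0 u=0 r=0 p=0
t4.Δ3 clk=1 x=1 y=1 q=1 v=0 u=0 r=1 p=0
t4.Δ4 clk=1 x=1 y=0 q=1 v=0 u=0 r=1 p=0
t4.Δ5 clk=1 x=1 y=0 q=1 v=1 u=0 r=1 p=0
t5.Δ0 clk=1 x=1 y=0 q=1 v=1 u=0 r=1 p=0
t5.Δ1 clk=0 x=1 y=0 q=1 v=1 u=0 r=1 p=0
t6.Δ0 clk=0 x=1 y=0 q=1 v=1 u=0 r=1 p=0
t6.Δ1 clk=1 x=1 y=0 q=1 v=1 u=0 r=1 p=0
t6.Δ2 clk=1 x=1 y=0 q=1 v=1 u=1 r=1 p=0
t6.Δ3 clk=1 x=1 y=0 q=0 v=1 u=1 r=0 p=0
t6.Δ4 clk=1 x=1 y=1 q=0 v=1 u=1 r=1 p=0
t6.Δ5 clk=1 x=1 y=0 q=0 v=0 u=1 r=1 p=0
t6.Δ6 clk=1 x=1 y=0 q=0 v=1 u=1 r=1 p=0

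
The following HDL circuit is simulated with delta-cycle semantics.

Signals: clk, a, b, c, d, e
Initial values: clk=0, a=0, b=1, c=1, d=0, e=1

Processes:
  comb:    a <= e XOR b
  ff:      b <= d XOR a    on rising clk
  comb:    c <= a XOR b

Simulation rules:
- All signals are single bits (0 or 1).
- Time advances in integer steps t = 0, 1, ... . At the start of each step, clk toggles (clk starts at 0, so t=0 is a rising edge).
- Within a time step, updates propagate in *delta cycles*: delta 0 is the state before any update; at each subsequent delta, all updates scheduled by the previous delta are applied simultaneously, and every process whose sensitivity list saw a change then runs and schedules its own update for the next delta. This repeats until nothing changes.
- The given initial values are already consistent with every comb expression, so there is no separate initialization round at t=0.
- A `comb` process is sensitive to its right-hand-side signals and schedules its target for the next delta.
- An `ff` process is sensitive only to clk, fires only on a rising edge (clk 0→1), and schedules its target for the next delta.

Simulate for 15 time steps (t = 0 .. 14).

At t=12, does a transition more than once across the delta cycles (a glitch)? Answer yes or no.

no

t0.Δ0 a=0 e=1 clk=0 b=1 c=1 d=0
t0.Δ1 a=0 e=1 clk=1 b=1 c=1 d=0
t0.Δ2 a=0 e=1 clk=1 b=0 c=1 d=0
t0.Δ3 a=1 e=1 clk=1 b=0 c=0 d=0
t0.Δ4 a=1 e=1 clk=1 b=0 c=1 d=0
t1.Δ0 a=1 e=1 clk=1 b=0 c=1 d=0
t1.Δ1 a=1 e=1 clk=0 b=0 c=1 d=0
t2.Δ0 a=1 e=1 clk=0 b=0 c=1 d=0
t2.Δ1 a=1 e=1 clk=1 b=0 c=1 d=0
t2.Δ2 a=1 e=1 clk=1 b=1 c=1 d=0
t2.Δ3 a=0 e=1 clk=1 b=1 c=0 d=0
t2.Δ4 a=0 e=1 clk=1 b=1 c=1 d=0
t3.Δ0 a=0 e=1 clk=1 b=1 c=1 d=0
t3.Δ1 a=0 e=1 clk=0 b=1 c=1 d=0
t4.Δ0 a=0 e=1 clk=0 b=1 c=1 d=0
t4.Δ1 a=0 e=1 clk=1 b=1 c=1 d=0
t4.Δ2 a=0 e=1 clk=1 b=0 c=1 d=0
t4.Δ3 a=1 e=1 clk=1 b=0 c=0 d=0
t4.Δ4 a=1 e=1 clk=1 b=0 c=1 d=0
t5.Δ0 a=1 e=1 clk=1 b=0 c=1 d=0
t5.Δ1 a=1 e=1 clk=0 b=0 c=1 d=0
t6.Δ0 a=1 e=1 clk=0 b=0 c=1 d=0
t6.Δ1 a=1 e=1 clk=1 b=0 c=1 d=0
t6.Δ2 a=1 e=1 clk=1 b=1 c=1 d=0
t6.Δ3 a=0 e=1 clk=1 b=1 c=0 d=0
t6.Δ4 a=0 e=1 clk=1 b=1 c=1 d=0
t7.Δ0 a=0 e=1 clk=1 b=1 c=1 d=0
t7.Δ1 a=0 e=1 clk=0 b=1 c=1 d=0
t8.Δ0 a=0 e=1 clk=0 b=1 c=1 d=0
t8.Δ1 a=0 e=1 clk=1 b=1 c=1 d=0
t8.Δ2 a=0 e=1 clk=1 b=0 c=1 d=0
t8.Δ3 a=1 e=1 clk=1 b=0 c=0 d=0
t8.Δ4 a=1 e=1 clk=1 b=0 c=1 d=0
t9.Δ0 a=1 e=1 clk=1 b=0 c=1 d=0
t9.Δ1 a=1 e=1 clk=0 b=0 c=1 d=0
t10.Δ0 a=1 e=1 clk=0 b=0 c=1 d=0
t10.Δ1 a=1 e=1 clk=1 b=0 c=1 d=0
t10.Δ2 a=1 e=1 clk=1 b=1 c=1 d=0
t10.Δ3 a=0 e=1 clk=1 b=1 c=0 d=0
t10.Δ4 a=0 e=1 clk=1 b=1 c=1 d=0
t11.Δ0 a=0 e=1 clk=1 b=1 c=1 d=0
t11.Δ1 a=0 e=1 clk=0 b=1 c=1 d=0
t12.Δ0 a=0 e=1 clk=0 b=1 c=1 d=0
t12.Δ1 a=0 e=1 clk=1 b=1 c=1 d=0
t12.Δ2 a=0 e=1 clk=1 b=0 c=1 d=0
t12.Δ3 a=1 e=1 clk=1 b=0 c=0 d=0
t12.Δ4 a=1 e=1 clk=1 b=0 c=1 d=0
t13.Δ0 a=1 e=1 clk=1 b=0 c=1 d=0
t13.Δ1 a=1 e=1 clk=0 b=0 c=1 d=0
t14.Δ0 a=1 e=1 clk=0 b=0 c=1 d=0
t14.Δ1 a=1 e=1 clk=1 b=0 c=1 d=0
t14.Δ2 a=1 e=1 clk=1 b=1 c=1 d=0
t14.Δ3 a=0 e=1 clk=1 b=1 c=0 d=0
t14.Δ4 a=0 e=1 clk=1 b=1 c=1 d=0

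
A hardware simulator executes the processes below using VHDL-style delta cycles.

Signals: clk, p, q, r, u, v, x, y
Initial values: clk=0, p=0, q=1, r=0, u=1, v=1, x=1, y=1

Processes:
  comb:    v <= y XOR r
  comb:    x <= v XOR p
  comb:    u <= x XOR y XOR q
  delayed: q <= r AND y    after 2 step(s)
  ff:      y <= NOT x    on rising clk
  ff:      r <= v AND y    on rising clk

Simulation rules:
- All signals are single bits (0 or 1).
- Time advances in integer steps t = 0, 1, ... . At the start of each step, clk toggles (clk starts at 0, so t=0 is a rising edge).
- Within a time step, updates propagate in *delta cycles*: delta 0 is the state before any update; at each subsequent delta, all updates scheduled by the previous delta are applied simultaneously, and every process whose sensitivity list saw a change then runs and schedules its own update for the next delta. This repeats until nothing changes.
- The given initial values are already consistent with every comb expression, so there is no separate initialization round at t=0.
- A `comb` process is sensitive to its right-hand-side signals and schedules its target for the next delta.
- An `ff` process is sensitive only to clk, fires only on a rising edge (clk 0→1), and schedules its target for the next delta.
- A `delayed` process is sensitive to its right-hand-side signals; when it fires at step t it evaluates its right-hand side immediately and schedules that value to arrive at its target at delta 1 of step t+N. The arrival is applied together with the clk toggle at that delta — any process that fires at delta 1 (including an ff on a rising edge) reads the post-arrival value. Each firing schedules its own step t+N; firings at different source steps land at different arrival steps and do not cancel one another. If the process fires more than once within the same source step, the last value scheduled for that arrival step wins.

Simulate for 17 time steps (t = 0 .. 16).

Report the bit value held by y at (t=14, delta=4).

t=0 Δ0: q=1 r=0 u=1 p=0 clk=0 v=1 x=1 y=1
  Δ1: clk:0→1
  Δ2: r:0→1, y:1→0
  Δ3: u:1→0
  (3Δ to stable)
t=1 Δ0: q=1 r=1 u=0 p=0 clk=1 v=1 x=1 y=0
  Δ1: clk:1→0
  (1Δ to stable)
t=2 Δ0: q=1 r=1 u=0 p=0 clk=0 v=1 x=1 y=0
  Δ1: q:1→0, clk:0→1
  Δ2: r:1→0, u:0→1
  Δ3: v:1→0
  Δ4: x:1→0
  Δ5: u:1→0
  (5Δ to stable)
t=3 Δ0: q=0 r=0 u=0 p=0 clk=1 v=0 x=0 y=0
  Δ1: clk:1→0
  (1Δ to stable)
t=4 Δ0: q=0 r=0 u=0 p=0 clk=0 v=0 x=0 y=0
  Δ1: clk:0→1
  Δ2: y:0→1
  Δ3: u:0→1, v:0→1
  Δ4: x:0→1
  Δ5: u:1→0
  (5Δ to stable)
t=5 Δ0: q=0 r=0 u=0 p=0 clk=1 v=1 x=1 y=1
  Δ1: clk:1→0
  (1Δ to stable)
t=6 Δ0: q=0 r=0 u=0 p=0 clk=0 v=1 x=1 y=1
  Δ1: clk:0→1
  Δ2: r:0→1, y:1→0
  Δ3: u:0→1
  (3Δ to stable)
t=7 Δ0: q=0 r=1 u=1 p=0 clk=1 v=1 x=1 y=0
  Δ1: clk:1→0
  (1Δ to stable)
t=8 Δ0: q=0 r=1 u=1 p=0 clk=0 v=1 x=1 y=0
  Δ1: clk:0→1
  Δ2: r:1→0
  Δ3: v:1→0
  Δ4: x:1→0
  Δ5: u:1→0
  (5Δ to stable)
t=9 Δ0: q=0 r=0 u=0 p=0 clk=1 v=0 x=0 y=0
  Δ1: clk:1→0
  (1Δ to stable)
t=10 Δ0: q=0 r=0 u=0 p=0 clk=0 v=0 x=0 y=0
  Δ1: clk:0→1
  Δ2: y:0→1
  Δ3: u:0→1, v:0→1
  Δ4: x:0→1
  Δ5: u:1→0
  (5Δ to stable)
t=11 Δ0: q=0 r=0 u=0 p=0 clk=1 v=1 x=1 y=1
  Δ1: clk:1→0
  (1Δ to stable)
t=12 Δ0: q=0 r=0 u=0 p=0 clk=0 v=1 x=1 y=1
  Δ1: clk:0→1
  Δ2: r:0→1, y:1→0
  Δ3: u:0→1
  (3Δ to stable)
t=13 Δ0: q=0 r=1 u=1 p=0 clk=1 v=1 x=1 y=0
  Δ1: clk:1→0
  (1Δ to stable)
t=14 Δ0: q=0 r=1 u=1 p=0 clk=0 v=1 x=1 y=0
  Δ1: clk:0→1
  Δ2: r:1→0
  Δ3: v:1→0
  Δ4: x:1→0
  Δ5: u:1→0
  (5Δ to stable)
t=15 Δ0: q=0 r=0 u=0 p=0 clk=1 v=0 x=0 y=0
  Δ1: clk:1→0
  (1Δ to stable)
t=16 Δ0: q=0 r=0 u=0 p=0 clk=0 v=0 x=0 y=0
  Δ1: clk:0→1
  Δ2: y:0→1
  Δ3: u:0→1, v:0→1
  Δ4: x:0→1
  Δ5: u:1→0
  (5Δ to stable)

0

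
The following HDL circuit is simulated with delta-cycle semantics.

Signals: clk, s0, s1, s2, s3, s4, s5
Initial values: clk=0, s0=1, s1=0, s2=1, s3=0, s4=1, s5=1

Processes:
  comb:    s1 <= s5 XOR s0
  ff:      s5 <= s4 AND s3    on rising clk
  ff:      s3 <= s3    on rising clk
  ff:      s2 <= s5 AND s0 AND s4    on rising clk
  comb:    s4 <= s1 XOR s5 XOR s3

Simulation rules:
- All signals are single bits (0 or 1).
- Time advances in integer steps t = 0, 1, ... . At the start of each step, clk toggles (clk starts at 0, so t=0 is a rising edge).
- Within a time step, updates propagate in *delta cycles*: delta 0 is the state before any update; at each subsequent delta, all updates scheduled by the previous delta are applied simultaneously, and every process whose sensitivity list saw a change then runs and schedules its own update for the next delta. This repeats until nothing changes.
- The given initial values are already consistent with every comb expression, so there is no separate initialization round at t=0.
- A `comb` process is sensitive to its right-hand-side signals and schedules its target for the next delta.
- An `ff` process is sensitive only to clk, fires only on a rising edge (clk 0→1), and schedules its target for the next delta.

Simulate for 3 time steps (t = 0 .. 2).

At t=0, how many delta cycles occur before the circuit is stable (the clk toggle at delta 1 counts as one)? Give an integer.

4

[bits: s0,s3,s5,s2,clk,s4,s1]
t=0: Δ0=1011010 Δ1=1011110 Δ2=1001110 Δ3=1001101 Δ4=1001111 | 4Δ
t=1: Δ0=1001111 Δ1=1001011 | 1Δ
t=2: Δ0=1001011 Δ1=1001111 Δ2=1000111 | 2Δ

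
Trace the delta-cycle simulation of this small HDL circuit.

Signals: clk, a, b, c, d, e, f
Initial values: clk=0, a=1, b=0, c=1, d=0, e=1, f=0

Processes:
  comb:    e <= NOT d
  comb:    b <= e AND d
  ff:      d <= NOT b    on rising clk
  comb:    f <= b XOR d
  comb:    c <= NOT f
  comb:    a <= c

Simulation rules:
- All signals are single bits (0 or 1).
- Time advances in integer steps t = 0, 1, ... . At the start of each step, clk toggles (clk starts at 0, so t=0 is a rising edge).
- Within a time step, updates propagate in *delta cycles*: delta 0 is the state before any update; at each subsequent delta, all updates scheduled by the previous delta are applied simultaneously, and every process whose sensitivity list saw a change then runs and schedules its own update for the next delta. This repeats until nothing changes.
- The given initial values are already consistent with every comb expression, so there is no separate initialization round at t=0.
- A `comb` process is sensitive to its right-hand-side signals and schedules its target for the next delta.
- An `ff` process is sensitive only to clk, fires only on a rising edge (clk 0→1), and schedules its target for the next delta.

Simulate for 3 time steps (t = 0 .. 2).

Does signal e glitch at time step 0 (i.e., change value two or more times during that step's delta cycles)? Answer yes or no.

t=0 Δ0: a=1 f=0 c=1 e=1 b=0 d=0 clk=0
  Δ1: clk:0→1
  Δ2: d:0→1
  Δ3: f:0→1, e:1→0, b:0→1
  Δ4: f:1→0, c:1→0, b:1→0
  Δ5: a:1→0, f:0→1, c:0→1
  Δ6: a:0→1, c:1→0
  Δ7: a:1→0
  (7Δ to stable)
t=1 Δ0: a=0 f=1 c=0 e=0 b=0 d=1 clk=1
  Δ1: clk:1→0
  (1Δ to stable)
t=2 Δ0: a=0 f=1 c=0 e=0 b=0 d=1 clk=0
  Δ1: clk:0→1
  (1Δ to stable)

no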